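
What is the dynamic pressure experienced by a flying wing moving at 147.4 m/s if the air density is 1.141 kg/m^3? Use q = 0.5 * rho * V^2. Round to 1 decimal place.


Step 1: V^2 = 147.4^2 = 21726.76
Step 2: q = 0.5 * 1.141 * 21726.76
Step 3: q = 12395.1 Pa

12395.1


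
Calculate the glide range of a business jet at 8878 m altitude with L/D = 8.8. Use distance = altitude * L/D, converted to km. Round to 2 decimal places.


Step 1: Glide distance = altitude * L/D = 8878 * 8.8 = 78126.4 m
Step 2: Convert to km: 78126.4 / 1000 = 78.13 km

78.13


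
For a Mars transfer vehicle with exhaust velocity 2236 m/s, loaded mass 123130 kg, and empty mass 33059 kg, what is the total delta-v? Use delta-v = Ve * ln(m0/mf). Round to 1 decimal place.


Step 1: Mass ratio m0/mf = 123130 / 33059 = 3.724553
Step 2: ln(3.724553) = 1.314947
Step 3: delta-v = 2236 * 1.314947 = 2940.2 m/s

2940.2


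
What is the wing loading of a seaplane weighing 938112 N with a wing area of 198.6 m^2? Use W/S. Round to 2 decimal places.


Step 1: Wing loading = W / S = 938112 / 198.6
Step 2: Wing loading = 4723.63 N/m^2

4723.63


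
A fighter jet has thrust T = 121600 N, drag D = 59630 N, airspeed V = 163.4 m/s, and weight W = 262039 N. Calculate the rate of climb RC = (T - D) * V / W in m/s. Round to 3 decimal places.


Step 1: Excess thrust = T - D = 121600 - 59630 = 61970 N
Step 2: Excess power = 61970 * 163.4 = 10125898.0 W
Step 3: RC = 10125898.0 / 262039 = 38.643 m/s

38.643


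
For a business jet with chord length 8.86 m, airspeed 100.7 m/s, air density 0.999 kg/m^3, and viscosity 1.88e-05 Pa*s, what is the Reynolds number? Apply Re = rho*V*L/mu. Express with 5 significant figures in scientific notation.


Step 1: Numerator = rho * V * L = 0.999 * 100.7 * 8.86 = 891.309798
Step 2: Re = 891.309798 / 1.88e-05
Step 3: Re = 4.7410e+07

4.7410e+07


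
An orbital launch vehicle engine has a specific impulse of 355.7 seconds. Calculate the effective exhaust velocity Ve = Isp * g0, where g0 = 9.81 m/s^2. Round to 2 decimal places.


Step 1: Ve = Isp * g0 = 355.7 * 9.81
Step 2: Ve = 3489.42 m/s

3489.42


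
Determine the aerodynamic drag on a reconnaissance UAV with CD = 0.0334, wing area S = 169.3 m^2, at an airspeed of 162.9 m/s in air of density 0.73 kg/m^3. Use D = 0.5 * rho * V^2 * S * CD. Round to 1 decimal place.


Step 1: Dynamic pressure q = 0.5 * 0.73 * 162.9^2 = 9685.7897 Pa
Step 2: Drag D = q * S * CD = 9685.7897 * 169.3 * 0.0334
Step 3: D = 54769.5 N

54769.5


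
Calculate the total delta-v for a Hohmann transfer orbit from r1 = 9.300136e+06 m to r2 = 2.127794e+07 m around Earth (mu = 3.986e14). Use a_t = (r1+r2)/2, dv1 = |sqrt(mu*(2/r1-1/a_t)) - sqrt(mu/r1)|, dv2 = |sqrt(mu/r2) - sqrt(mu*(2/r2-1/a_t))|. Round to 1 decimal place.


Step 1: Transfer semi-major axis a_t = (9.300136e+06 + 2.127794e+07) / 2 = 1.528904e+07 m
Step 2: v1 (circular at r1) = sqrt(mu/r1) = 6546.72 m/s
Step 3: v_t1 = sqrt(mu*(2/r1 - 1/a_t)) = 7723.23 m/s
Step 4: dv1 = |7723.23 - 6546.72| = 1176.5 m/s
Step 5: v2 (circular at r2) = 4328.17 m/s, v_t2 = 3375.66 m/s
Step 6: dv2 = |4328.17 - 3375.66| = 952.51 m/s
Step 7: Total delta-v = 1176.5 + 952.51 = 2129.0 m/s

2129.0


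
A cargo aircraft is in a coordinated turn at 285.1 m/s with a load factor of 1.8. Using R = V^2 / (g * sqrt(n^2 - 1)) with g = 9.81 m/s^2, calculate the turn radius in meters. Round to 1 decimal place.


Step 1: V^2 = 285.1^2 = 81282.01
Step 2: n^2 - 1 = 1.8^2 - 1 = 2.24
Step 3: sqrt(2.24) = 1.496663
Step 4: R = 81282.01 / (9.81 * 1.496663) = 5536.1 m

5536.1


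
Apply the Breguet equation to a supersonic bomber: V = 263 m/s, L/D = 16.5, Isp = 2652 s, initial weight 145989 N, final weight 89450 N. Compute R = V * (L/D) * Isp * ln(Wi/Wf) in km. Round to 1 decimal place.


Step 1: Coefficient = V * (L/D) * Isp = 263 * 16.5 * 2652 = 11508354.0 m
Step 2: Wi/Wf = 145989 / 89450 = 1.632074
Step 3: ln(1.632074) = 0.489851
Step 4: R = 11508354.0 * 0.489851 = 5637384.1 m = 5637.4 km

5637.4


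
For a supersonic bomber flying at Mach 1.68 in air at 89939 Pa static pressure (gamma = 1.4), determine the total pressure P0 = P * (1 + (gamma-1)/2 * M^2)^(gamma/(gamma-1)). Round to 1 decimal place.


Step 1: (gamma-1)/2 * M^2 = 0.2 * 2.8224 = 0.56448
Step 2: 1 + 0.56448 = 1.56448
Step 3: Exponent gamma/(gamma-1) = 3.5
Step 4: P0 = 89939 * 1.56448^3.5 = 430767.7 Pa

430767.7


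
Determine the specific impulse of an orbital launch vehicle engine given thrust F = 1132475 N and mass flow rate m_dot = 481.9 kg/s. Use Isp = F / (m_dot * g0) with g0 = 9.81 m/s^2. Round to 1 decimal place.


Step 1: m_dot * g0 = 481.9 * 9.81 = 4727.44
Step 2: Isp = 1132475 / 4727.44 = 239.6 s

239.6


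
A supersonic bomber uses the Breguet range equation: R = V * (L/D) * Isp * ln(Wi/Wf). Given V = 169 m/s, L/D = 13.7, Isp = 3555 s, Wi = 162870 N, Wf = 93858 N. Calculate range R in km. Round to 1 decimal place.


Step 1: Coefficient = V * (L/D) * Isp = 169 * 13.7 * 3555 = 8230891.5 m
Step 2: Wi/Wf = 162870 / 93858 = 1.735281
Step 3: ln(1.735281) = 0.551169
Step 4: R = 8230891.5 * 0.551169 = 4536615.0 m = 4536.6 km

4536.6


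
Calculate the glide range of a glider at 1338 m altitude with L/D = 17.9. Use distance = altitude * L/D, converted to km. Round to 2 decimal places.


Step 1: Glide distance = altitude * L/D = 1338 * 17.9 = 23950.2 m
Step 2: Convert to km: 23950.2 / 1000 = 23.95 km

23.95


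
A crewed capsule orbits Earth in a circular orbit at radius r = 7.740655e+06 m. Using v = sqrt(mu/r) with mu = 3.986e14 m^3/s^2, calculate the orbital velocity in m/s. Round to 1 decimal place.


Step 1: mu / r = 3.986e14 / 7.740655e+06 = 51494350.2843
Step 2: v = sqrt(51494350.2843) = 7176.0 m/s

7176.0


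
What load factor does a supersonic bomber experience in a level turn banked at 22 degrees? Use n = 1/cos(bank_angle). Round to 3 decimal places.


Step 1: Convert 22 degrees to radians = 0.383972
Step 2: cos(22 deg) = 0.927184
Step 3: n = 1 / 0.927184 = 1.079

1.079


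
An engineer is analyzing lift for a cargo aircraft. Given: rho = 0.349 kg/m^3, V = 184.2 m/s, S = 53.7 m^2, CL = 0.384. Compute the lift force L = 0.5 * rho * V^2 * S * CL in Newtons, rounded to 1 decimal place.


Step 1: Calculate dynamic pressure q = 0.5 * 0.349 * 184.2^2 = 0.5 * 0.349 * 33929.64 = 5920.7222 Pa
Step 2: Multiply by wing area and lift coefficient: L = 5920.7222 * 53.7 * 0.384
Step 3: L = 317942.7811 * 0.384 = 122090.0 N

122090.0


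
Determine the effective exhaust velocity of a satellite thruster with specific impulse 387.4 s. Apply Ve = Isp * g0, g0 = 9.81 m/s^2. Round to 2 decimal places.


Step 1: Ve = Isp * g0 = 387.4 * 9.81
Step 2: Ve = 3800.39 m/s

3800.39


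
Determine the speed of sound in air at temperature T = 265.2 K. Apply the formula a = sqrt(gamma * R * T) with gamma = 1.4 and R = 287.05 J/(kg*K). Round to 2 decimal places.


Step 1: gamma * R * T = 1.4 * 287.05 * 265.2 = 106575.924
Step 2: a = sqrt(106575.924) = 326.46 m/s

326.46


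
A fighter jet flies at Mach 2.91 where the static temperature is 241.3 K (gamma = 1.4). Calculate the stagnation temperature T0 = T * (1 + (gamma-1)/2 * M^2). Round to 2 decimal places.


Step 1: (gamma-1)/2 = 0.2
Step 2: M^2 = 8.4681
Step 3: 1 + 0.2 * 8.4681 = 2.69362
Step 4: T0 = 241.3 * 2.69362 = 649.97 K

649.97


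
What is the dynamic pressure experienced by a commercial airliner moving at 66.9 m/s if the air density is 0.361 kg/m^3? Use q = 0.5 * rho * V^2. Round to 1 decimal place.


Step 1: V^2 = 66.9^2 = 4475.61
Step 2: q = 0.5 * 0.361 * 4475.61
Step 3: q = 807.8 Pa

807.8


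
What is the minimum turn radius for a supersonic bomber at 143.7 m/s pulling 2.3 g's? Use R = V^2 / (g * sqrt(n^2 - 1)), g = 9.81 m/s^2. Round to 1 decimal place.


Step 1: V^2 = 143.7^2 = 20649.69
Step 2: n^2 - 1 = 2.3^2 - 1 = 4.29
Step 3: sqrt(4.29) = 2.071232
Step 4: R = 20649.69 / (9.81 * 2.071232) = 1016.3 m

1016.3


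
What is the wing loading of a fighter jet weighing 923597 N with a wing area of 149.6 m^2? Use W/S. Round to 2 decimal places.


Step 1: Wing loading = W / S = 923597 / 149.6
Step 2: Wing loading = 6173.78 N/m^2

6173.78


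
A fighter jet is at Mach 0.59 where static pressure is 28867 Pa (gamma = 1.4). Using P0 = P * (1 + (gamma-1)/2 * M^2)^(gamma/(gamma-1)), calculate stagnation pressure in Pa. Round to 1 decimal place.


Step 1: (gamma-1)/2 * M^2 = 0.2 * 0.3481 = 0.06962
Step 2: 1 + 0.06962 = 1.06962
Step 3: Exponent gamma/(gamma-1) = 3.5
Step 4: P0 = 28867 * 1.06962^3.5 = 36534.7 Pa

36534.7


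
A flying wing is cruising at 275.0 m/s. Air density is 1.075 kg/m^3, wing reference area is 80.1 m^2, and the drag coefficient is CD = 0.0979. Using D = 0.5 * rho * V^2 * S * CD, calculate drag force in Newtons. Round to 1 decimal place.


Step 1: Dynamic pressure q = 0.5 * 1.075 * 275.0^2 = 40648.4375 Pa
Step 2: Drag D = q * S * CD = 40648.4375 * 80.1 * 0.0979
Step 3: D = 318756.5 N

318756.5


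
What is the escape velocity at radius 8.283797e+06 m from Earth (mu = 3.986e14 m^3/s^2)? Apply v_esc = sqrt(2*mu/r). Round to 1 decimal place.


Step 1: 2*mu/r = 2 * 3.986e14 / 8.283797e+06 = 96236061.7963
Step 2: v_esc = sqrt(96236061.7963) = 9810.0 m/s

9810.0


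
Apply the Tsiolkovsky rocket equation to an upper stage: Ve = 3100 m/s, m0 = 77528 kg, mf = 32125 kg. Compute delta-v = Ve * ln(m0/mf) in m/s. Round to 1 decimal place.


Step 1: Mass ratio m0/mf = 77528 / 32125 = 2.413323
Step 2: ln(2.413323) = 0.881005
Step 3: delta-v = 3100 * 0.881005 = 2731.1 m/s

2731.1


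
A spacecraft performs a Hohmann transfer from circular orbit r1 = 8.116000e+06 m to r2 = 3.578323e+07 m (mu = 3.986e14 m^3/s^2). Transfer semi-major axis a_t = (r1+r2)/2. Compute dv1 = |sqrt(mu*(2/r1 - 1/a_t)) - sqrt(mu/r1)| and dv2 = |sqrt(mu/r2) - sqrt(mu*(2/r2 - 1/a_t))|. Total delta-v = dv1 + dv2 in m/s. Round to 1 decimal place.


Step 1: Transfer semi-major axis a_t = (8.116000e+06 + 3.578323e+07) / 2 = 2.194962e+07 m
Step 2: v1 (circular at r1) = sqrt(mu/r1) = 7008.06 m/s
Step 3: v_t1 = sqrt(mu*(2/r1 - 1/a_t)) = 8947.96 m/s
Step 4: dv1 = |8947.96 - 7008.06| = 1939.9 m/s
Step 5: v2 (circular at r2) = 3337.56 m/s, v_t2 = 2029.49 m/s
Step 6: dv2 = |3337.56 - 2029.49| = 1308.07 m/s
Step 7: Total delta-v = 1939.9 + 1308.07 = 3248.0 m/s

3248.0


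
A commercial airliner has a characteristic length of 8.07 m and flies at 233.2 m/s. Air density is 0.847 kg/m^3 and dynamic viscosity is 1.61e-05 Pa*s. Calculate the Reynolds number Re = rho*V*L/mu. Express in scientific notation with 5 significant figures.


Step 1: Numerator = rho * V * L = 0.847 * 233.2 * 8.07 = 1593.989628
Step 2: Re = 1593.989628 / 1.61e-05
Step 3: Re = 9.9006e+07

9.9006e+07


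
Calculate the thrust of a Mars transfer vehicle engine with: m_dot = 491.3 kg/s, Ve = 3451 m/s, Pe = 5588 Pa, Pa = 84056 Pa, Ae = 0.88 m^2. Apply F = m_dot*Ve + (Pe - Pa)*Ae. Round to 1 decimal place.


Step 1: Momentum thrust = m_dot * Ve = 491.3 * 3451 = 1695476.3 N
Step 2: Pressure thrust = (Pe - Pa) * Ae = (5588 - 84056) * 0.88 = -69051.84 N
Step 3: Total thrust F = 1695476.3 + -69051.84 = 1626424.5 N

1626424.5


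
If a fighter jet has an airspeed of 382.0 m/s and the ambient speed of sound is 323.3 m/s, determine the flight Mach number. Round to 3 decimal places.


Step 1: M = V / a = 382.0 / 323.3
Step 2: M = 1.182

1.182


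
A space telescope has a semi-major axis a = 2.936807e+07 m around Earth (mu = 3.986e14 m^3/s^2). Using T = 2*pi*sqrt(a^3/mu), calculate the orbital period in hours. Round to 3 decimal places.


Step 1: a^3 / mu = 2.532948e+22 / 3.986e14 = 6.354610e+07
Step 2: sqrt(6.354610e+07) = 7971.581 s
Step 3: T = 2*pi * 7971.581 = 50086.92 s
Step 4: T in hours = 50086.92 / 3600 = 13.913 hours

13.913


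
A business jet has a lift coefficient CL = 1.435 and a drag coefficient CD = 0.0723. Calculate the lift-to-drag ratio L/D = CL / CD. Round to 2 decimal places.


Step 1: L/D = CL / CD = 1.435 / 0.0723
Step 2: L/D = 19.85

19.85


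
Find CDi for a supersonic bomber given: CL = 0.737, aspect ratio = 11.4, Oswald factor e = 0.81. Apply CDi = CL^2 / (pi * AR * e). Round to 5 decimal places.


Step 1: CL^2 = 0.737^2 = 0.543169
Step 2: pi * AR * e = 3.14159 * 11.4 * 0.81 = 29.009467
Step 3: CDi = 0.543169 / 29.009467 = 0.01872

0.01872


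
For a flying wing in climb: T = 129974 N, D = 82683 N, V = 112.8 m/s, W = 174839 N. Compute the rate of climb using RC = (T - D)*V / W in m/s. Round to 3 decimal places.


Step 1: Excess thrust = T - D = 129974 - 82683 = 47291 N
Step 2: Excess power = 47291 * 112.8 = 5334424.8 W
Step 3: RC = 5334424.8 / 174839 = 30.510 m/s

30.510


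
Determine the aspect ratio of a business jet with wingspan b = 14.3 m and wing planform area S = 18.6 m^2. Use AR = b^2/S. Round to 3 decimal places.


Step 1: b^2 = 14.3^2 = 204.49
Step 2: AR = 204.49 / 18.6 = 10.994

10.994


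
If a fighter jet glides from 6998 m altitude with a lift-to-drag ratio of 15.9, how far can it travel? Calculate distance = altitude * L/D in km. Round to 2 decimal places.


Step 1: Glide distance = altitude * L/D = 6998 * 15.9 = 111268.2 m
Step 2: Convert to km: 111268.2 / 1000 = 111.27 km

111.27


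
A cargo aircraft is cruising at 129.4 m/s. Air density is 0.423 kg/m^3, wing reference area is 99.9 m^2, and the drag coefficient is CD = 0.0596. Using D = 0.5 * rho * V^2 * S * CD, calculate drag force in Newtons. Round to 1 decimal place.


Step 1: Dynamic pressure q = 0.5 * 0.423 * 129.4^2 = 3541.4321 Pa
Step 2: Drag D = q * S * CD = 3541.4321 * 99.9 * 0.0596
Step 3: D = 21085.8 N

21085.8


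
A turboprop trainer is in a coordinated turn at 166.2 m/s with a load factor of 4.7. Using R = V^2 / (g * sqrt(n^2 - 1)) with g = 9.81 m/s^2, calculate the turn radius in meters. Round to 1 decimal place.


Step 1: V^2 = 166.2^2 = 27622.44
Step 2: n^2 - 1 = 4.7^2 - 1 = 21.09
Step 3: sqrt(21.09) = 4.592385
Step 4: R = 27622.44 / (9.81 * 4.592385) = 613.1 m

613.1


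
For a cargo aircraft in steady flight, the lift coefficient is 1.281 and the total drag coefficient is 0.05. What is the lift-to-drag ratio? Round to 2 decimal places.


Step 1: L/D = CL / CD = 1.281 / 0.05
Step 2: L/D = 25.62

25.62


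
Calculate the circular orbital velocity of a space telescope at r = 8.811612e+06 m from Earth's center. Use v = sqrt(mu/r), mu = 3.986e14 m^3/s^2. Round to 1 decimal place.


Step 1: mu / r = 3.986e14 / 8.811612e+06 = 45235763.8988
Step 2: v = sqrt(45235763.8988) = 6725.8 m/s

6725.8


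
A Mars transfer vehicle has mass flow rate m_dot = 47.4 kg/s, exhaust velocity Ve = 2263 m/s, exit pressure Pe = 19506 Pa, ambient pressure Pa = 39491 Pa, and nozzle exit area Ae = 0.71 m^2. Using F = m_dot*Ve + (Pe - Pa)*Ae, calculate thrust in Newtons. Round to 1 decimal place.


Step 1: Momentum thrust = m_dot * Ve = 47.4 * 2263 = 107266.2 N
Step 2: Pressure thrust = (Pe - Pa) * Ae = (19506 - 39491) * 0.71 = -14189.35 N
Step 3: Total thrust F = 107266.2 + -14189.35 = 93076.9 N

93076.9


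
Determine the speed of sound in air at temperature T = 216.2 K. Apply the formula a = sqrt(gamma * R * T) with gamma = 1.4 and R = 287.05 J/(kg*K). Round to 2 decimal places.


Step 1: gamma * R * T = 1.4 * 287.05 * 216.2 = 86884.294
Step 2: a = sqrt(86884.294) = 294.76 m/s

294.76


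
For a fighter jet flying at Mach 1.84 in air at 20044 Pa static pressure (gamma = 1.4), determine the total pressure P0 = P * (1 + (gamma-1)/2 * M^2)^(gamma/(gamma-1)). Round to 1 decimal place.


Step 1: (gamma-1)/2 * M^2 = 0.2 * 3.3856 = 0.67712
Step 2: 1 + 0.67712 = 1.67712
Step 3: Exponent gamma/(gamma-1) = 3.5
Step 4: P0 = 20044 * 1.67712^3.5 = 122450.0 Pa

122450.0


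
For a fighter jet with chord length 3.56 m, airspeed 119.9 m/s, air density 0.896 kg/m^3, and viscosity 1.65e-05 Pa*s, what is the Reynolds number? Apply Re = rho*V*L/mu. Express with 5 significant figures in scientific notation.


Step 1: Numerator = rho * V * L = 0.896 * 119.9 * 3.56 = 382.452224
Step 2: Re = 382.452224 / 1.65e-05
Step 3: Re = 2.3179e+07

2.3179e+07


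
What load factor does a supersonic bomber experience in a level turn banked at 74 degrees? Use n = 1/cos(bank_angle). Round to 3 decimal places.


Step 1: Convert 74 degrees to radians = 1.291544
Step 2: cos(74 deg) = 0.275637
Step 3: n = 1 / 0.275637 = 3.628

3.628


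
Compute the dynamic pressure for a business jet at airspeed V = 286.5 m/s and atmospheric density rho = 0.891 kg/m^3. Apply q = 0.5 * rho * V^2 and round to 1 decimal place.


Step 1: V^2 = 286.5^2 = 82082.25
Step 2: q = 0.5 * 0.891 * 82082.25
Step 3: q = 36567.6 Pa

36567.6


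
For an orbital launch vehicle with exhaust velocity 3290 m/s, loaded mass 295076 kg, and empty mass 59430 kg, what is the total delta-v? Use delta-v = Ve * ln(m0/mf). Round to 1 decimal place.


Step 1: Mass ratio m0/mf = 295076 / 59430 = 4.965102
Step 2: ln(4.965102) = 1.602434
Step 3: delta-v = 3290 * 1.602434 = 5272.0 m/s

5272.0


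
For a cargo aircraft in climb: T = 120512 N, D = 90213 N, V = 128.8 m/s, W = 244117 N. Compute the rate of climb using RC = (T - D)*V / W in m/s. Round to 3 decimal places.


Step 1: Excess thrust = T - D = 120512 - 90213 = 30299 N
Step 2: Excess power = 30299 * 128.8 = 3902511.2 W
Step 3: RC = 3902511.2 / 244117 = 15.986 m/s

15.986


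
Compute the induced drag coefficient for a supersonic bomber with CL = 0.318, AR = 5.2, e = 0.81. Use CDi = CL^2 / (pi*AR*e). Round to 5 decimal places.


Step 1: CL^2 = 0.318^2 = 0.101124
Step 2: pi * AR * e = 3.14159 * 5.2 * 0.81 = 13.232388
Step 3: CDi = 0.101124 / 13.232388 = 0.00764

0.00764


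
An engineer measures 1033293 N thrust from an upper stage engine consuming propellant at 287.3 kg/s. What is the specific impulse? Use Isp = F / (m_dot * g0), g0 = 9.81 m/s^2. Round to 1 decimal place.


Step 1: m_dot * g0 = 287.3 * 9.81 = 2818.41
Step 2: Isp = 1033293 / 2818.41 = 366.6 s

366.6


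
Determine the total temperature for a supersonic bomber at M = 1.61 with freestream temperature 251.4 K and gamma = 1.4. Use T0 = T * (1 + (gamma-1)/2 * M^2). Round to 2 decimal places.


Step 1: (gamma-1)/2 = 0.2
Step 2: M^2 = 2.5921
Step 3: 1 + 0.2 * 2.5921 = 1.51842
Step 4: T0 = 251.4 * 1.51842 = 381.73 K

381.73


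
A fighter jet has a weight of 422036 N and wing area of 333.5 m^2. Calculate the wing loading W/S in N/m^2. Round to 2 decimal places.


Step 1: Wing loading = W / S = 422036 / 333.5
Step 2: Wing loading = 1265.48 N/m^2

1265.48


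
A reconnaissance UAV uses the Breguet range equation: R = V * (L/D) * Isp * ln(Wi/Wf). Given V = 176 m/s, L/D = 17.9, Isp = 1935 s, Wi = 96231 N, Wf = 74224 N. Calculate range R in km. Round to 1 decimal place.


Step 1: Coefficient = V * (L/D) * Isp = 176 * 17.9 * 1935 = 6096024.0 m
Step 2: Wi/Wf = 96231 / 74224 = 1.296494
Step 3: ln(1.296494) = 0.259664
Step 4: R = 6096024.0 * 0.259664 = 1582918.0 m = 1582.9 km

1582.9


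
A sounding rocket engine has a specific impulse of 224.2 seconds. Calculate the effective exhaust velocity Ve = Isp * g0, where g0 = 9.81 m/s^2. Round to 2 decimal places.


Step 1: Ve = Isp * g0 = 224.2 * 9.81
Step 2: Ve = 2199.40 m/s

2199.40


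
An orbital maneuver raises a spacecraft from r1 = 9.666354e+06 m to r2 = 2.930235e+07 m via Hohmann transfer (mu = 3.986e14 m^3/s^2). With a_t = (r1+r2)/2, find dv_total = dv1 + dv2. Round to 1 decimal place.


Step 1: Transfer semi-major axis a_t = (9.666354e+06 + 2.930235e+07) / 2 = 1.948435e+07 m
Step 2: v1 (circular at r1) = sqrt(mu/r1) = 6421.51 m/s
Step 3: v_t1 = sqrt(mu*(2/r1 - 1/a_t)) = 7874.91 m/s
Step 4: dv1 = |7874.91 - 6421.51| = 1453.4 m/s
Step 5: v2 (circular at r2) = 3688.23 m/s, v_t2 = 2597.8 m/s
Step 6: dv2 = |3688.23 - 2597.8| = 1090.42 m/s
Step 7: Total delta-v = 1453.4 + 1090.42 = 2543.8 m/s

2543.8


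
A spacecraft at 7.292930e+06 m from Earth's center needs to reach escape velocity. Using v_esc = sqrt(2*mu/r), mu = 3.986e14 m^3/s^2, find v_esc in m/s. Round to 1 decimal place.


Step 1: 2*mu/r = 2 * 3.986e14 / 7.292930e+06 = 109311346.7427
Step 2: v_esc = sqrt(109311346.7427) = 10455.2 m/s

10455.2


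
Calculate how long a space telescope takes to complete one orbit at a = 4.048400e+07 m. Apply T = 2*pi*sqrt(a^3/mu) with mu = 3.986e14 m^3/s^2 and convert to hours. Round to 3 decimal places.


Step 1: a^3 / mu = 6.635142e+22 / 3.986e14 = 1.664612e+08
Step 2: sqrt(1.664612e+08) = 12901.9833 s
Step 3: T = 2*pi * 12901.9833 = 81065.55 s
Step 4: T in hours = 81065.55 / 3600 = 22.518 hours

22.518


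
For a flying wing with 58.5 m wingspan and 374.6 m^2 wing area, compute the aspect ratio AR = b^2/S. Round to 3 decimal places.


Step 1: b^2 = 58.5^2 = 3422.25
Step 2: AR = 3422.25 / 374.6 = 9.136

9.136


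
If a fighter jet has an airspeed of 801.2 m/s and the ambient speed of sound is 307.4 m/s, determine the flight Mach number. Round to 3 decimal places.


Step 1: M = V / a = 801.2 / 307.4
Step 2: M = 2.606

2.606


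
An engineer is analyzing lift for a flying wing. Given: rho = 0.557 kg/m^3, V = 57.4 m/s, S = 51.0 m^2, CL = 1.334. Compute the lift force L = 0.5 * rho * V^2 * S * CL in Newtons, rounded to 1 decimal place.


Step 1: Calculate dynamic pressure q = 0.5 * 0.557 * 57.4^2 = 0.5 * 0.557 * 3294.76 = 917.5907 Pa
Step 2: Multiply by wing area and lift coefficient: L = 917.5907 * 51.0 * 1.334
Step 3: L = 46797.1237 * 1.334 = 62427.4 N

62427.4


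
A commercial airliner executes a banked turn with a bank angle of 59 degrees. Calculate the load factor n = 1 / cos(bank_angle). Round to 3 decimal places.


Step 1: Convert 59 degrees to radians = 1.029744
Step 2: cos(59 deg) = 0.515038
Step 3: n = 1 / 0.515038 = 1.942

1.942


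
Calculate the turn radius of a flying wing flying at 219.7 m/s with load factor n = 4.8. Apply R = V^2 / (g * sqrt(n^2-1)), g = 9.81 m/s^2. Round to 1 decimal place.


Step 1: V^2 = 219.7^2 = 48268.09
Step 2: n^2 - 1 = 4.8^2 - 1 = 22.04
Step 3: sqrt(22.04) = 4.694678
Step 4: R = 48268.09 / (9.81 * 4.694678) = 1048.1 m

1048.1


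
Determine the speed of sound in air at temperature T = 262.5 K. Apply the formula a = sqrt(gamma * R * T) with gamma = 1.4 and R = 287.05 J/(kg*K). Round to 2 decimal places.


Step 1: gamma * R * T = 1.4 * 287.05 * 262.5 = 105490.875
Step 2: a = sqrt(105490.875) = 324.79 m/s

324.79


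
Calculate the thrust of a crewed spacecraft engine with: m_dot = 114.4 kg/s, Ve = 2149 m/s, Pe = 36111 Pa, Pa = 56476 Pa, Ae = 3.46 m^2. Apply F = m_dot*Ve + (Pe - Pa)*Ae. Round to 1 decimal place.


Step 1: Momentum thrust = m_dot * Ve = 114.4 * 2149 = 245845.6 N
Step 2: Pressure thrust = (Pe - Pa) * Ae = (36111 - 56476) * 3.46 = -70462.90 N
Step 3: Total thrust F = 245845.6 + -70462.90 = 175382.7 N

175382.7


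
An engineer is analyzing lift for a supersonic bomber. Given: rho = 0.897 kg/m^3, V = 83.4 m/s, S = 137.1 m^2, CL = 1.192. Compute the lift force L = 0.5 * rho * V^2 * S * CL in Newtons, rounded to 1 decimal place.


Step 1: Calculate dynamic pressure q = 0.5 * 0.897 * 83.4^2 = 0.5 * 0.897 * 6955.56 = 3119.5687 Pa
Step 2: Multiply by wing area and lift coefficient: L = 3119.5687 * 137.1 * 1.192
Step 3: L = 427692.8633 * 1.192 = 509809.9 N

509809.9


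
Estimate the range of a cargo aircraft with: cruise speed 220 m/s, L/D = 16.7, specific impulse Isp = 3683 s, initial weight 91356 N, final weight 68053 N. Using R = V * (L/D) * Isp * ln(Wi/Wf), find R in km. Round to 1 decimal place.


Step 1: Coefficient = V * (L/D) * Isp = 220 * 16.7 * 3683 = 13531342.0 m
Step 2: Wi/Wf = 91356 / 68053 = 1.342424
Step 3: ln(1.342424) = 0.294477
Step 4: R = 13531342.0 * 0.294477 = 3984671.0 m = 3984.7 km

3984.7


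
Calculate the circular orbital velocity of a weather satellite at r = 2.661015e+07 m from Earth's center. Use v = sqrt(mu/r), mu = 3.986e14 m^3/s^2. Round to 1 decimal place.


Step 1: mu / r = 3.986e14 / 2.661015e+07 = 14979246.6408
Step 2: v = sqrt(14979246.6408) = 3870.3 m/s

3870.3


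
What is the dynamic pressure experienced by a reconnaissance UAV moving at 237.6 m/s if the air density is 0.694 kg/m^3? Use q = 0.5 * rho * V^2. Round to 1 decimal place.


Step 1: V^2 = 237.6^2 = 56453.76
Step 2: q = 0.5 * 0.694 * 56453.76
Step 3: q = 19589.5 Pa

19589.5


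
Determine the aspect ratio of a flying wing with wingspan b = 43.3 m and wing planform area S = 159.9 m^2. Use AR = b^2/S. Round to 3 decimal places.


Step 1: b^2 = 43.3^2 = 1874.89
Step 2: AR = 1874.89 / 159.9 = 11.725

11.725


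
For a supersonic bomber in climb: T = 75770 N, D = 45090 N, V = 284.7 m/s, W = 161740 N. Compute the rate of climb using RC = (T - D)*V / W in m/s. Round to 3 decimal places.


Step 1: Excess thrust = T - D = 75770 - 45090 = 30680 N
Step 2: Excess power = 30680 * 284.7 = 8734596.0 W
Step 3: RC = 8734596.0 / 161740 = 54.004 m/s

54.004


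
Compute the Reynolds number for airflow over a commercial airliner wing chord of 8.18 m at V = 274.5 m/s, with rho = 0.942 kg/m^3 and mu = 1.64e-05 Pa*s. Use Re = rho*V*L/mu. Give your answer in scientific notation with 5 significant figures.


Step 1: Numerator = rho * V * L = 0.942 * 274.5 * 8.18 = 2115.17622
Step 2: Re = 2115.17622 / 1.64e-05
Step 3: Re = 1.2897e+08

1.2897e+08


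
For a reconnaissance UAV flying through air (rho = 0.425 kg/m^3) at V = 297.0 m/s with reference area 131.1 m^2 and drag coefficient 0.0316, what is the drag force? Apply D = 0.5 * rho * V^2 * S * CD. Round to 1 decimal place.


Step 1: Dynamic pressure q = 0.5 * 0.425 * 297.0^2 = 18744.4125 Pa
Step 2: Drag D = q * S * CD = 18744.4125 * 131.1 * 0.0316
Step 3: D = 77653.6 N

77653.6


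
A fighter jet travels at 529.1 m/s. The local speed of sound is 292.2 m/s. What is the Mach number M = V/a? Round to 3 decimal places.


Step 1: M = V / a = 529.1 / 292.2
Step 2: M = 1.811

1.811


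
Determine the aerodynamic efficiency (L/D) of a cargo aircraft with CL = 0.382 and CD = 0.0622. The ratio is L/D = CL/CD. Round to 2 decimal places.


Step 1: L/D = CL / CD = 0.382 / 0.0622
Step 2: L/D = 6.14

6.14


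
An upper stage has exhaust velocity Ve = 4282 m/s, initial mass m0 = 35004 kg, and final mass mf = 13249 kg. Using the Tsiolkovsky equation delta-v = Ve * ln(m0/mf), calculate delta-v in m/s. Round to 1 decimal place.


Step 1: Mass ratio m0/mf = 35004 / 13249 = 2.642011
Step 2: ln(2.642011) = 0.97154
Step 3: delta-v = 4282 * 0.97154 = 4160.1 m/s

4160.1


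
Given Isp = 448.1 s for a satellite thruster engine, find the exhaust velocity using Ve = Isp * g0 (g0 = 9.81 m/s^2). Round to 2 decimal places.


Step 1: Ve = Isp * g0 = 448.1 * 9.81
Step 2: Ve = 4395.86 m/s

4395.86


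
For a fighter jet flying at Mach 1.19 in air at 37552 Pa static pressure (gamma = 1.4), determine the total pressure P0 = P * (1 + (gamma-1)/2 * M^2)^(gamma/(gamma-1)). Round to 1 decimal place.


Step 1: (gamma-1)/2 * M^2 = 0.2 * 1.4161 = 0.28322
Step 2: 1 + 0.28322 = 1.28322
Step 3: Exponent gamma/(gamma-1) = 3.5
Step 4: P0 = 37552 * 1.28322^3.5 = 89885.0 Pa

89885.0


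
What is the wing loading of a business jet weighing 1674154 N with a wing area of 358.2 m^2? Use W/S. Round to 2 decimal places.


Step 1: Wing loading = W / S = 1674154 / 358.2
Step 2: Wing loading = 4673.80 N/m^2

4673.80


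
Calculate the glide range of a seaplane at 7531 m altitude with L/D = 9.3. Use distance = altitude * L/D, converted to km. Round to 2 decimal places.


Step 1: Glide distance = altitude * L/D = 7531 * 9.3 = 70038.3 m
Step 2: Convert to km: 70038.3 / 1000 = 70.04 km

70.04


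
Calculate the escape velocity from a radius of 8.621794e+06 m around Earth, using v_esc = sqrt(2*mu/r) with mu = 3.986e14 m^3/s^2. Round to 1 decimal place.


Step 1: 2*mu/r = 2 * 3.986e14 / 8.621794e+06 = 92463355.0744
Step 2: v_esc = sqrt(92463355.0744) = 9615.8 m/s

9615.8


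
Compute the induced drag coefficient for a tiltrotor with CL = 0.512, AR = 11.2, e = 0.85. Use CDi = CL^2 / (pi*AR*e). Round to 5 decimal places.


Step 1: CL^2 = 0.512^2 = 0.262144
Step 2: pi * AR * e = 3.14159 * 11.2 * 0.85 = 29.907962
Step 3: CDi = 0.262144 / 29.907962 = 0.00877

0.00877


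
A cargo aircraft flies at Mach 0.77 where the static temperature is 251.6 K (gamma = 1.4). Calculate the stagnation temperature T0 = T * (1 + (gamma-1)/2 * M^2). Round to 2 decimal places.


Step 1: (gamma-1)/2 = 0.2
Step 2: M^2 = 0.5929
Step 3: 1 + 0.2 * 0.5929 = 1.11858
Step 4: T0 = 251.6 * 1.11858 = 281.43 K

281.43


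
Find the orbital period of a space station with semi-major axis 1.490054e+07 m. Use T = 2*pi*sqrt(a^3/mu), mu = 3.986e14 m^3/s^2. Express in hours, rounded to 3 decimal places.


Step 1: a^3 / mu = 3.308309e+21 / 3.986e14 = 8.299821e+06
Step 2: sqrt(8.299821e+06) = 2880.941 s
Step 3: T = 2*pi * 2880.941 = 18101.49 s
Step 4: T in hours = 18101.49 / 3600 = 5.028 hours

5.028


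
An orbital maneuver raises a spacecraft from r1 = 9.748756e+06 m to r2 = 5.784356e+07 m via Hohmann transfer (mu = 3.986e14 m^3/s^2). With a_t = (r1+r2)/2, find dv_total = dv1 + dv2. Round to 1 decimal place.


Step 1: Transfer semi-major axis a_t = (9.748756e+06 + 5.784356e+07) / 2 = 3.379616e+07 m
Step 2: v1 (circular at r1) = sqrt(mu/r1) = 6394.32 m/s
Step 3: v_t1 = sqrt(mu*(2/r1 - 1/a_t)) = 8365.42 m/s
Step 4: dv1 = |8365.42 - 6394.32| = 1971.11 m/s
Step 5: v2 (circular at r2) = 2625.07 m/s, v_t2 = 1409.88 m/s
Step 6: dv2 = |2625.07 - 1409.88| = 1215.19 m/s
Step 7: Total delta-v = 1971.11 + 1215.19 = 3186.3 m/s

3186.3


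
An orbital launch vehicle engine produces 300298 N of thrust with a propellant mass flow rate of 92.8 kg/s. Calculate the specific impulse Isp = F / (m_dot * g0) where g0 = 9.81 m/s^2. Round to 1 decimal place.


Step 1: m_dot * g0 = 92.8 * 9.81 = 910.37
Step 2: Isp = 300298 / 910.37 = 329.9 s

329.9


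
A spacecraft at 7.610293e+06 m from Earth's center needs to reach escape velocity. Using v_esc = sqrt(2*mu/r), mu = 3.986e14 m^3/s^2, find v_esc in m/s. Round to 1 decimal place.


Step 1: 2*mu/r = 2 * 3.986e14 / 7.610293e+06 = 104752865.6255
Step 2: v_esc = sqrt(104752865.6255) = 10234.9 m/s

10234.9


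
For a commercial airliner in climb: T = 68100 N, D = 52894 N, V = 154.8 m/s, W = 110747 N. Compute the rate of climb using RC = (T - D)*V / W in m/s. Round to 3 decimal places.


Step 1: Excess thrust = T - D = 68100 - 52894 = 15206 N
Step 2: Excess power = 15206 * 154.8 = 2353888.8 W
Step 3: RC = 2353888.8 / 110747 = 21.255 m/s

21.255


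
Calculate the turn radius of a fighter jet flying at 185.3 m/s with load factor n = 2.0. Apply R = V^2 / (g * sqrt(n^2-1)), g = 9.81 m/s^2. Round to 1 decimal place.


Step 1: V^2 = 185.3^2 = 34336.09
Step 2: n^2 - 1 = 2.0^2 - 1 = 3.0
Step 3: sqrt(3.0) = 1.732051
Step 4: R = 34336.09 / (9.81 * 1.732051) = 2020.8 m

2020.8


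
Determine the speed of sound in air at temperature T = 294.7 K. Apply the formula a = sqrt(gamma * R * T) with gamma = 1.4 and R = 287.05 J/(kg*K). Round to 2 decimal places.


Step 1: gamma * R * T = 1.4 * 287.05 * 294.7 = 118431.089
Step 2: a = sqrt(118431.089) = 344.14 m/s

344.14


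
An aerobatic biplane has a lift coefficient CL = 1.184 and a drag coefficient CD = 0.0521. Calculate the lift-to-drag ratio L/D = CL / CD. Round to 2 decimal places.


Step 1: L/D = CL / CD = 1.184 / 0.0521
Step 2: L/D = 22.73

22.73


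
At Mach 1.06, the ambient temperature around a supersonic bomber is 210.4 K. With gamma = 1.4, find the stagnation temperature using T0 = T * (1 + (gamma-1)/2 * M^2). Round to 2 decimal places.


Step 1: (gamma-1)/2 = 0.2
Step 2: M^2 = 1.1236
Step 3: 1 + 0.2 * 1.1236 = 1.22472
Step 4: T0 = 210.4 * 1.22472 = 257.68 K

257.68


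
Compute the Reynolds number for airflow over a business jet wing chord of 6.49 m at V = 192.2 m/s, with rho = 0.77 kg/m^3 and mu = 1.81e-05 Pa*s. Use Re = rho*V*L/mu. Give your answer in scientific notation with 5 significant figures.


Step 1: Numerator = rho * V * L = 0.77 * 192.2 * 6.49 = 960.48106
Step 2: Re = 960.48106 / 1.81e-05
Step 3: Re = 5.3065e+07

5.3065e+07


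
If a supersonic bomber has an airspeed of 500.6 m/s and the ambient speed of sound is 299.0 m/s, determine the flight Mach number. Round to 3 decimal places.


Step 1: M = V / a = 500.6 / 299.0
Step 2: M = 1.674

1.674


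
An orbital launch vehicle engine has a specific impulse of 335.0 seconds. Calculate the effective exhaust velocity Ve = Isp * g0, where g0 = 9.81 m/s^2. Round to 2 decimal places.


Step 1: Ve = Isp * g0 = 335.0 * 9.81
Step 2: Ve = 3286.35 m/s

3286.35


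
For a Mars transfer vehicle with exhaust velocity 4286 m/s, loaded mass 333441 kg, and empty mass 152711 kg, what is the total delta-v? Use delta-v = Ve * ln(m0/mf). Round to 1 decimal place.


Step 1: Mass ratio m0/mf = 333441 / 152711 = 2.183477
Step 2: ln(2.183477) = 0.780919
Step 3: delta-v = 4286 * 0.780919 = 3347.0 m/s

3347.0


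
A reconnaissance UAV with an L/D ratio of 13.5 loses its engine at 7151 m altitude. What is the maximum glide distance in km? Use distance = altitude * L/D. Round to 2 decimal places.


Step 1: Glide distance = altitude * L/D = 7151 * 13.5 = 96538.5 m
Step 2: Convert to km: 96538.5 / 1000 = 96.54 km

96.54


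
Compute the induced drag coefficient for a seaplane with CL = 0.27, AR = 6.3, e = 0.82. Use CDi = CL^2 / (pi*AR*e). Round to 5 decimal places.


Step 1: CL^2 = 0.27^2 = 0.0729
Step 2: pi * AR * e = 3.14159 * 6.3 * 0.82 = 16.229468
Step 3: CDi = 0.0729 / 16.229468 = 0.00449

0.00449


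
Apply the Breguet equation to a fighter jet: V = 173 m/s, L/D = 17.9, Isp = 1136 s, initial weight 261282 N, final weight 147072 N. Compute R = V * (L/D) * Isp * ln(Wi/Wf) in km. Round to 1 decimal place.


Step 1: Coefficient = V * (L/D) * Isp = 173 * 17.9 * 1136 = 3517851.2 m
Step 2: Wi/Wf = 261282 / 147072 = 1.776558
Step 3: ln(1.776558) = 0.574678
Step 4: R = 3517851.2 * 0.574678 = 2021631.8 m = 2021.6 km

2021.6


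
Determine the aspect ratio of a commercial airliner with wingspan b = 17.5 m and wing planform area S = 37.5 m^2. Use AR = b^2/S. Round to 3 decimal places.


Step 1: b^2 = 17.5^2 = 306.25
Step 2: AR = 306.25 / 37.5 = 8.167

8.167


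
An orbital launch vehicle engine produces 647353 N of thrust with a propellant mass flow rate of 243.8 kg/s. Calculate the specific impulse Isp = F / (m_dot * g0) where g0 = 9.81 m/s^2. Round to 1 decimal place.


Step 1: m_dot * g0 = 243.8 * 9.81 = 2391.68
Step 2: Isp = 647353 / 2391.68 = 270.7 s

270.7


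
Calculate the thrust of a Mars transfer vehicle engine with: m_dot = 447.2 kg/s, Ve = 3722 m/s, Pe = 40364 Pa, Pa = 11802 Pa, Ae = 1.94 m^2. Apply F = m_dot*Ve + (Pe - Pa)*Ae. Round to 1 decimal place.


Step 1: Momentum thrust = m_dot * Ve = 447.2 * 3722 = 1664478.4 N
Step 2: Pressure thrust = (Pe - Pa) * Ae = (40364 - 11802) * 1.94 = 55410.28 N
Step 3: Total thrust F = 1664478.4 + 55410.28 = 1719888.7 N

1719888.7


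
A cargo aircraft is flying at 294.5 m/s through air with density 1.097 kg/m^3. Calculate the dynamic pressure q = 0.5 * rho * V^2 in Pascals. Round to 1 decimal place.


Step 1: V^2 = 294.5^2 = 86730.25
Step 2: q = 0.5 * 1.097 * 86730.25
Step 3: q = 47571.5 Pa

47571.5


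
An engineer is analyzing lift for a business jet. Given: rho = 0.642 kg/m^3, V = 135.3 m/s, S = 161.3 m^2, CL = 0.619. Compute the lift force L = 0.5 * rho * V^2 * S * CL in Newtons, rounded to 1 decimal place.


Step 1: Calculate dynamic pressure q = 0.5 * 0.642 * 135.3^2 = 0.5 * 0.642 * 18306.09 = 5876.2549 Pa
Step 2: Multiply by wing area and lift coefficient: L = 5876.2549 * 161.3 * 0.619
Step 3: L = 947839.9138 * 0.619 = 586712.9 N

586712.9


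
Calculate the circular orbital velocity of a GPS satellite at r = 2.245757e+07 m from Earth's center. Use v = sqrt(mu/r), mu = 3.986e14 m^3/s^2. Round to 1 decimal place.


Step 1: mu / r = 3.986e14 / 2.245757e+07 = 17749026.2749
Step 2: v = sqrt(17749026.2749) = 4213.0 m/s

4213.0


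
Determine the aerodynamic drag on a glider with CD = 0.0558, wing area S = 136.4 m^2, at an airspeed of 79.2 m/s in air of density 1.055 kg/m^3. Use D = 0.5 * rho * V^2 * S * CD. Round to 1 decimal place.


Step 1: Dynamic pressure q = 0.5 * 1.055 * 79.2^2 = 3308.8176 Pa
Step 2: Drag D = q * S * CD = 3308.8176 * 136.4 * 0.0558
Step 3: D = 25183.8 N

25183.8


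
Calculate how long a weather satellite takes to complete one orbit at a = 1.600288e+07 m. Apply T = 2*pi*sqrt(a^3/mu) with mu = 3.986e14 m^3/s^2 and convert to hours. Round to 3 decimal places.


Step 1: a^3 / mu = 4.098212e+21 / 3.986e14 = 1.028152e+07
Step 2: sqrt(1.028152e+07) = 3206.4803 s
Step 3: T = 2*pi * 3206.4803 = 20146.91 s
Step 4: T in hours = 20146.91 / 3600 = 5.596 hours

5.596


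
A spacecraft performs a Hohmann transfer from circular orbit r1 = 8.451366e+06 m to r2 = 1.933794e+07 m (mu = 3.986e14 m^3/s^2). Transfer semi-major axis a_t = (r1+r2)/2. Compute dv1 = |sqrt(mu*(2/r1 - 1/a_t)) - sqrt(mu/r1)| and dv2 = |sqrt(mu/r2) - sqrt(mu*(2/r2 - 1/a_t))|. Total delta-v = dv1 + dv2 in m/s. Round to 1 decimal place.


Step 1: Transfer semi-major axis a_t = (8.451366e+06 + 1.933794e+07) / 2 = 1.389465e+07 m
Step 2: v1 (circular at r1) = sqrt(mu/r1) = 6867.6 m/s
Step 3: v_t1 = sqrt(mu*(2/r1 - 1/a_t)) = 8101.89 m/s
Step 4: dv1 = |8101.89 - 6867.6| = 1234.29 m/s
Step 5: v2 (circular at r2) = 4540.08 m/s, v_t2 = 3540.81 m/s
Step 6: dv2 = |4540.08 - 3540.81| = 999.27 m/s
Step 7: Total delta-v = 1234.29 + 999.27 = 2233.6 m/s

2233.6


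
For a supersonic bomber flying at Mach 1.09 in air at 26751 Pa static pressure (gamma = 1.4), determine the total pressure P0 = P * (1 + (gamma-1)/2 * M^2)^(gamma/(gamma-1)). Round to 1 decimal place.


Step 1: (gamma-1)/2 * M^2 = 0.2 * 1.1881 = 0.23762
Step 2: 1 + 0.23762 = 1.23762
Step 3: Exponent gamma/(gamma-1) = 3.5
Step 4: P0 = 26751 * 1.23762^3.5 = 56415.1 Pa

56415.1


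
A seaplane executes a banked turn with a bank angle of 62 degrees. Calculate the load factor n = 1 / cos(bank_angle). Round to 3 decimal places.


Step 1: Convert 62 degrees to radians = 1.082104
Step 2: cos(62 deg) = 0.469472
Step 3: n = 1 / 0.469472 = 2.130

2.130


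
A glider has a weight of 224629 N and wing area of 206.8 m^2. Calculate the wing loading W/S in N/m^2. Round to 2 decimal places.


Step 1: Wing loading = W / S = 224629 / 206.8
Step 2: Wing loading = 1086.21 N/m^2

1086.21


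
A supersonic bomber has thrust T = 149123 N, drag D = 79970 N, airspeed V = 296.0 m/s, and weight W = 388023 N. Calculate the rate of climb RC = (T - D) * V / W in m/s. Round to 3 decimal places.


Step 1: Excess thrust = T - D = 149123 - 79970 = 69153 N
Step 2: Excess power = 69153 * 296.0 = 20469288.0 W
Step 3: RC = 20469288.0 / 388023 = 52.753 m/s

52.753


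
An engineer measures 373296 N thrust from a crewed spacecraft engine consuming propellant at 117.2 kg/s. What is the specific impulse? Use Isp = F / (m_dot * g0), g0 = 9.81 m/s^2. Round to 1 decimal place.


Step 1: m_dot * g0 = 117.2 * 9.81 = 1149.73
Step 2: Isp = 373296 / 1149.73 = 324.7 s

324.7


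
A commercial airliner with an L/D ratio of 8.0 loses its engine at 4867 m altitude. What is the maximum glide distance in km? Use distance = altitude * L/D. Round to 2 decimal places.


Step 1: Glide distance = altitude * L/D = 4867 * 8.0 = 38936.0 m
Step 2: Convert to km: 38936.0 / 1000 = 38.94 km

38.94


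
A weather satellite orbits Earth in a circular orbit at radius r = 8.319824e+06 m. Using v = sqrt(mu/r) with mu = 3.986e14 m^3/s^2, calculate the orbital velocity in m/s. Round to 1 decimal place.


Step 1: mu / r = 3.986e14 / 8.319824e+06 = 47909667.3199
Step 2: v = sqrt(47909667.3199) = 6921.7 m/s

6921.7


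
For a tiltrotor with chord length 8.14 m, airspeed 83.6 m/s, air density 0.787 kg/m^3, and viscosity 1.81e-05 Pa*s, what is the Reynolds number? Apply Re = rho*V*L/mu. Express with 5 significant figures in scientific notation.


Step 1: Numerator = rho * V * L = 0.787 * 83.6 * 8.14 = 535.556648
Step 2: Re = 535.556648 / 1.81e-05
Step 3: Re = 2.9589e+07

2.9589e+07
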